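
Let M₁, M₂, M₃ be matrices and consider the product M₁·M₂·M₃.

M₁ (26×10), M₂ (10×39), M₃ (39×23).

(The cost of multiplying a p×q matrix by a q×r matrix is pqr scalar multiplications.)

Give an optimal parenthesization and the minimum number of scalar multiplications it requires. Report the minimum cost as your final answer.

(M₁·(M₂·M₃)): cost 14950.
((M₁·M₂)·M₃): cost 33462.
Optimal: (M₁·(M₂·M₃)) with cost 14950.

14950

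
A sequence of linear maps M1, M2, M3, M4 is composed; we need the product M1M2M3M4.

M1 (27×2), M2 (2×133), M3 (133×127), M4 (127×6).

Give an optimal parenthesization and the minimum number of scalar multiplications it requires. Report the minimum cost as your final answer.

Adjacent pairs: M1M2 = 27·2·133 = 7182; M2M3 = 2·133·127 = 33782; M3M4 = 133·127·6 = 101346.
Length 3: M1..M3: k=1: 0+33782+27·2·127=40640; k=2: 7182+0+27·133·127=463239 → min 40640 | M2..M4: k=2: 0+101346+2·133·6=102942; k=3: 33782+0+2·127·6=35306 → min 35306.
Length 4: M1..M4: k=1: 0+35306+27·2·6=35630; k=2: 7182+101346+27·133·6=130074; k=3: 40640+0+27·127·6=61214 → min 35630.
Optimal parenthesization: (M1((M2M3)M4)) with cost 35630.

35630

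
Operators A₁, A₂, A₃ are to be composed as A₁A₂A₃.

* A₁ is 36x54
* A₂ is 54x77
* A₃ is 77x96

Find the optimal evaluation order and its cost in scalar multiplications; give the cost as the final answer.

(A₁(A₂A₃)): cost 585792.
((A₁A₂)A₃): cost 415800.
Optimal: ((A₁A₂)A₃) with cost 415800.

415800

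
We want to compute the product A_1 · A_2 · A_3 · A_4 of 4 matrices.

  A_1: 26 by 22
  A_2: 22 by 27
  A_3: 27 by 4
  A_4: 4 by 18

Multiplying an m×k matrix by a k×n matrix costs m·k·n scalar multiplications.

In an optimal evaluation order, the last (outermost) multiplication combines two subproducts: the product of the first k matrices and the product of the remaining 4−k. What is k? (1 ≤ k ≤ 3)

Adjacent pairs: A_1A_2 = 26·22·27 = 15444; A_2A_3 = 22·27·4 = 2376; A_3A_4 = 27·4·18 = 1944.
Length 3: A_1..A_3: k=1: 0+2376+26·22·4=4664; k=2: 15444+0+26·27·4=18252 → min 4664 | A_2..A_4: k=2: 0+1944+22·27·18=12636; k=3: 2376+0+22·4·18=3960 → min 3960.
Top-level splits: k=1: (A_1..A_1)·(A_2..A_4) → 0+3960+26·22·18 = 14256; k=2: (A_1..A_2)·(A_3..A_4) → 15444+1944+26·27·18 = 30024; k=3: (A_1..A_3)·(A_4..A_4) → 4664+0+26·4·18 = 6536.
Best split is after A_3, i.e. k = 3.

3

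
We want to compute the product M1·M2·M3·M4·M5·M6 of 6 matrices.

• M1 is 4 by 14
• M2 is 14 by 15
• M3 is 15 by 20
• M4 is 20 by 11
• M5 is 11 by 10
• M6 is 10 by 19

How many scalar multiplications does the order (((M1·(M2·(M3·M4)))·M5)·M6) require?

(M3·M4): 15×20 by 20×11 → 15×11, cost 15·20·11 = 3300
(M2·(M3·M4)): 14×15 by 15×11 → 14×11, cost 14·15·11 = 2310; cumulative 5610
(M1·(M2·(M3·M4))): 4×14 by 14×11 → 4×11, cost 4·14·11 = 616; cumulative 6226
((M1·(M2·(M3·M4)))·M5): 4×11 by 11×10 → 4×10, cost 4·11·10 = 440; cumulative 6666
(((M1·(M2·(M3·M4)))·M5)·M6): 4×10 by 10×19 → 4×19, cost 4·10·19 = 760; cumulative 7426
Total: 7426 scalar multiplications.

7426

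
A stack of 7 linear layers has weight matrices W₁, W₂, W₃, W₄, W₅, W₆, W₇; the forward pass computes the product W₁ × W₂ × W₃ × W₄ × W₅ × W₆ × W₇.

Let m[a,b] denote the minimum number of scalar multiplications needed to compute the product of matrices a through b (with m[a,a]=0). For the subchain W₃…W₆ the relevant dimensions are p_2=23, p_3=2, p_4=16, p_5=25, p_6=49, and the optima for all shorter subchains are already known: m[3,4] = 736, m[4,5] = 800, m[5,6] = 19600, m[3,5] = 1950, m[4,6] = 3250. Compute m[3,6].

5504

m[3,6] = min over k∈[3,5] of m[3,k]+m[k+1,6]+p_{2}·p_k·p_{6}.
k=3: 0 + 3250 + 23·2·49 = 5504; k=4: 736 + 19600 + 23·16·49 = 38368; k=5: 1950 + 0 + 23·25·49 = 30125.
Minimum: 5504 at k=3.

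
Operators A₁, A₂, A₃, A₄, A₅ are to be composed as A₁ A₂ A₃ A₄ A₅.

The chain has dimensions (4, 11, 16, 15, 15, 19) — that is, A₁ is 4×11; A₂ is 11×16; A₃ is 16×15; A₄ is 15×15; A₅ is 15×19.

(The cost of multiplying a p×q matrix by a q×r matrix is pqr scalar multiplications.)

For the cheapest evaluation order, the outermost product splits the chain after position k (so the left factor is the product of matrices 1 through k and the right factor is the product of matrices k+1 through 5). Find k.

4

Adjacent pairs: A₁A₂ = 4·11·16 = 704; A₂A₃ = 11·16·15 = 2640; A₃A₄ = 16·15·15 = 3600; A₄A₅ = 15·15·19 = 4275.
Length 3: A₁..A₃: k=1: 0+2640+4·11·15=3300; k=2: 704+0+4·16·15=1664 → min 1664 | A₂..A₄: k=2: 0+3600+11·16·15=6240; k=3: 2640+0+11·15·15=5115 → min 5115 | A₃..A₅: k=3: 0+4275+16·15·19=8835; k=4: 3600+0+16·15·19=8160 → min 8160.
Length 4: A₁..A₄: k=1: 0+5115+4·11·15=5775; k=2: 704+3600+4·16·15=5264; k=3: 1664+0+4·15·15=2564 → min 2564 | A₂..A₅: k=2: 0+8160+11·16·19=11504; k=3: 2640+4275+11·15·19=10050; k=4: 5115+0+11·15·19=8250 → min 8250.
Top-level splits: k=1: (A₁..A₁)·(A₂..A₅) → 0+8250+4·11·19 = 9086; k=2: (A₁..A₂)·(A₃..A₅) → 704+8160+4·16·19 = 10080; k=3: (A₁..A₃)·(A₄..A₅) → 1664+4275+4·15·19 = 7079; k=4: (A₁..A₄)·(A₅..A₅) → 2564+0+4·15·19 = 3704.
Best split is after A₄, i.e. k = 4.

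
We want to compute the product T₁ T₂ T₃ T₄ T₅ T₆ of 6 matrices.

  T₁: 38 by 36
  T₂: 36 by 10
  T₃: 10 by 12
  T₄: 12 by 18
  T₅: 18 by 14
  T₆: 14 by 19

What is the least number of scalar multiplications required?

Adjacent pairs: T₁T₂ = 38·36·10 = 13680; T₂T₃ = 36·10·12 = 4320; T₃T₄ = 10·12·18 = 2160; T₄T₅ = 12·18·14 = 3024; T₅T₆ = 18·14·19 = 4788.
Length 3: T₁..T₃: k=1: 0+4320+38·36·12=20736; k=2: 13680+0+38·10·12=18240 → min 18240 | T₂..T₄: k=2: 0+2160+36·10·18=8640; k=3: 4320+0+36·12·18=12096 → min 8640 | T₃..T₅: k=3: 0+3024+10·12·14=4704; k=4: 2160+0+10·18·14=4680 → min 4680 | T₄..T₆: k=4: 0+4788+12·18·19=8892; k=5: 3024+0+12·14·19=6216 → min 6216.
Length 4: T₁..T₄: k=1: 0+8640+38·36·18=33264; k=2: 13680+2160+38·10·18=22680; k=3: 18240+0+38·12·18=26448 → min 22680 | T₂..T₅: k=2: 0+4680+36·10·14=9720; k=3: 4320+3024+36·12·14=13392; k=4: 8640+0+36·18·14=17712 → min 9720 | T₃..T₆: k=3: 0+6216+10·12·19=8496; k=4: 2160+4788+10·18·19=10368; k=5: 4680+0+10·14·19=7340 → min 7340.
Length 5: T₁..T₅: k=1: 0+9720+38·36·14=28872; k=2: 13680+4680+38·10·14=23680; k=3: 18240+3024+38·12·14=27648; k=4: 22680+0+38·18·14=32256 → min 23680 | T₂..T₆: k=2: 0+7340+36·10·19=14180; k=3: 4320+6216+36·12·19=18744; k=4: 8640+4788+36·18·19=25740; k=5: 9720+0+36·14·19=19296 → min 14180.
Length 6: T₁..T₆: k=1: 0+14180+38·36·19=40172; k=2: 13680+7340+38·10·19=28240; k=3: 18240+6216+38·12·19=33120; k=4: 22680+4788+38·18·19=40464; k=5: 23680+0+38·14·19=33788 → min 28240.
Optimal order: ((T₁ T₂) (((T₃ T₄) T₅) T₆)) with cost 28240.

28240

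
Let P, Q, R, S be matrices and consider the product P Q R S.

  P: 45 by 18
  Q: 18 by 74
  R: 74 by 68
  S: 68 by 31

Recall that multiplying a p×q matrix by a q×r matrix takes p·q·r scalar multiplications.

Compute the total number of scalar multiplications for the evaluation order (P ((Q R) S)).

(Q R): 18×74 by 74×68 → 18×68, cost 18·74·68 = 90576
((Q R) S): 18×68 by 68×31 → 18×31, cost 18·68·31 = 37944; cumulative 128520
(P ((Q R) S)): 45×18 by 18×31 → 45×31, cost 45·18·31 = 25110; cumulative 153630
Total: 153630 scalar multiplications.

153630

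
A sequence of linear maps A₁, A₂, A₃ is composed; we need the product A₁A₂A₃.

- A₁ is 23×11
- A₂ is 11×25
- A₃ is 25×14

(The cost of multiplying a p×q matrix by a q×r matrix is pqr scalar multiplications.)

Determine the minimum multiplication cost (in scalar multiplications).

7392

Order (A₁(A₂A₃)): (A₂A₃): 11×25 by 25×14 → 11×14, cost 11·25·14 = 3850; (A₁(A₂A₃)): 23×11 by 11×14 → 23×14, cost 23·11·14 = 3542; cumulative 7392. Total 7392.
Order ((A₁A₂)A₃): (A₁A₂): 23×11 by 11×25 → 23×25, cost 23·11·25 = 6325; ((A₁A₂)A₃): 23×25 by 25×14 → 23×14, cost 23·25·14 = 8050; cumulative 14375. Total 14375.
Minimum: 7392.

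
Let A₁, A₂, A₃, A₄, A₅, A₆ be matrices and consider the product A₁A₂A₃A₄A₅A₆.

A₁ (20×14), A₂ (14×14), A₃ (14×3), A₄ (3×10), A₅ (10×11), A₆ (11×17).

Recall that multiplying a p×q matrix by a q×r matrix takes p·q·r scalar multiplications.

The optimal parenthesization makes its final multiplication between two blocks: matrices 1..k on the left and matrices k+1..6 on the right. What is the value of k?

Adjacent pairs: A₁A₂ = 20·14·14 = 3920; A₂A₃ = 14·14·3 = 588; A₃A₄ = 14·3·10 = 420; A₄A₅ = 3·10·11 = 330; A₅A₆ = 10·11·17 = 1870.
Length 3: A₁..A₃: k=1: 0+588+20·14·3=1428; k=2: 3920+0+20·14·3=4760 → min 1428 | A₂..A₄: k=2: 0+420+14·14·10=2380; k=3: 588+0+14·3·10=1008 → min 1008 | A₃..A₅: k=3: 0+330+14·3·11=792; k=4: 420+0+14·10·11=1960 → min 792 | A₄..A₆: k=4: 0+1870+3·10·17=2380; k=5: 330+0+3·11·17=891 → min 891.
Length 4: A₁..A₄: k=1: 0+1008+20·14·10=3808; k=2: 3920+420+20·14·10=7140; k=3: 1428+0+20·3·10=2028 → min 2028 | A₂..A₅: k=2: 0+792+14·14·11=2948; k=3: 588+330+14·3·11=1380; k=4: 1008+0+14·10·11=2548 → min 1380 | A₃..A₆: k=3: 0+891+14·3·17=1605; k=4: 420+1870+14·10·17=4670; k=5: 792+0+14·11·17=3410 → min 1605.
Length 5: A₁..A₅: k=1: 0+1380+20·14·11=4460; k=2: 3920+792+20·14·11=7792; k=3: 1428+330+20·3·11=2418; k=4: 2028+0+20·10·11=4228 → min 2418 | A₂..A₆: k=2: 0+1605+14·14·17=4937; k=3: 588+891+14·3·17=2193; k=4: 1008+1870+14·10·17=5258; k=5: 1380+0+14·11·17=3998 → min 2193.
Top-level splits: k=1: (A₁..A₁)·(A₂..A₆) → 0+2193+20·14·17 = 6953; k=2: (A₁..A₂)·(A₃..A₆) → 3920+1605+20·14·17 = 10285; k=3: (A₁..A₃)·(A₄..A₆) → 1428+891+20·3·17 = 3339; k=4: (A₁..A₄)·(A₅..A₆) → 2028+1870+20·10·17 = 7298; k=5: (A₁..A₅)·(A₆..A₆) → 2418+0+20·11·17 = 6158.
Best split is after A₃, i.e. k = 3.

3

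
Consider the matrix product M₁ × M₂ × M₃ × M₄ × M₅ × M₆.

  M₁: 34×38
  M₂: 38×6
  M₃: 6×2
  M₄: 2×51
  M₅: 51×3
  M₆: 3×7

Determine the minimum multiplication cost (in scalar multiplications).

3864

Adjacent pairs: M₁M₂ = 34·38·6 = 7752; M₂M₃ = 38·6·2 = 456; M₃M₄ = 6·2·51 = 612; M₄M₅ = 2·51·3 = 306; M₅M₆ = 51·3·7 = 1071.
Length 3: M₁..M₃: k=1: 0+456+34·38·2=3040; k=2: 7752+0+34·6·2=8160 → min 3040 | M₂..M₄: k=2: 0+612+38·6·51=12240; k=3: 456+0+38·2·51=4332 → min 4332 | M₃..M₅: k=3: 0+306+6·2·3=342; k=4: 612+0+6·51·3=1530 → min 342 | M₄..M₆: k=4: 0+1071+2·51·7=1785; k=5: 306+0+2·3·7=348 → min 348.
Length 4: M₁..M₄: k=1: 0+4332+34·38·51=70224; k=2: 7752+612+34·6·51=18768; k=3: 3040+0+34·2·51=6508 → min 6508 | M₂..M₅: k=2: 0+342+38·6·3=1026; k=3: 456+306+38·2·3=990; k=4: 4332+0+38·51·3=10146 → min 990 | M₃..M₆: k=3: 0+348+6·2·7=432; k=4: 612+1071+6·51·7=3825; k=5: 342+0+6·3·7=468 → min 432.
Length 5: M₁..M₅: k=1: 0+990+34·38·3=4866; k=2: 7752+342+34·6·3=8706; k=3: 3040+306+34·2·3=3550; k=4: 6508+0+34·51·3=11710 → min 3550 | M₂..M₆: k=2: 0+432+38·6·7=2028; k=3: 456+348+38·2·7=1336; k=4: 4332+1071+38·51·7=18969; k=5: 990+0+38·3·7=1788 → min 1336.
Length 6: M₁..M₆: k=1: 0+1336+34·38·7=10380; k=2: 7752+432+34·6·7=9612; k=3: 3040+348+34·2·7=3864; k=4: 6508+1071+34·51·7=19717; k=5: 3550+0+34·3·7=4264 → min 3864.
Optimal order: ((M₁ × (M₂ × M₃)) × ((M₄ × M₅) × M₆)) with cost 3864.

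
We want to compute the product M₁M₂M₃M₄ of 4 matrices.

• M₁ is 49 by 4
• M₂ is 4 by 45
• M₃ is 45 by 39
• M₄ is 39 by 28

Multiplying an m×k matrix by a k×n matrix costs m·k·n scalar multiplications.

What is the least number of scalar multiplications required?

16876

Adjacent pairs: M₁M₂ = 49·4·45 = 8820; M₂M₃ = 4·45·39 = 7020; M₃M₄ = 45·39·28 = 49140.
Length 3: M₁..M₃: k=1: 0+7020+49·4·39=14664; k=2: 8820+0+49·45·39=94815 → min 14664 | M₂..M₄: k=2: 0+49140+4·45·28=54180; k=3: 7020+0+4·39·28=11388 → min 11388.
Length 4: M₁..M₄: k=1: 0+11388+49·4·28=16876; k=2: 8820+49140+49·45·28=119700; k=3: 14664+0+49·39·28=68172 → min 16876.
Optimal order: (M₁((M₂M₃)M₄)) with cost 16876.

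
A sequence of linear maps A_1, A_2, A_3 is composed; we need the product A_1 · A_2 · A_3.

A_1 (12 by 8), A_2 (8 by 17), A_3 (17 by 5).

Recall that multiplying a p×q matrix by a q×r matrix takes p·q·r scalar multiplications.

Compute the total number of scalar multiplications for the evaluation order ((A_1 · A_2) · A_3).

(A_1 · A_2): 12×8 by 8×17 → 12×17, cost 12·8·17 = 1632
((A_1 · A_2) · A_3): 12×17 by 17×5 → 12×5, cost 12·17·5 = 1020; cumulative 2652
Total: 2652 scalar multiplications.

2652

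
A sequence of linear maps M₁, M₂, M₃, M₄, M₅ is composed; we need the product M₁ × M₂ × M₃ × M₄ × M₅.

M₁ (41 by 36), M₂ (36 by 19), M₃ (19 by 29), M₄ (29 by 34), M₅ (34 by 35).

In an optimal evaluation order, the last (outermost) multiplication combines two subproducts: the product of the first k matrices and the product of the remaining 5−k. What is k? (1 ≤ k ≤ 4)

Adjacent pairs: M₁M₂ = 41·36·19 = 28044; M₂M₃ = 36·19·29 = 19836; M₃M₄ = 19·29·34 = 18734; M₄M₅ = 29·34·35 = 34510.
Length 3: M₁..M₃: k=1: 0+19836+41·36·29=62640; k=2: 28044+0+41·19·29=50635 → min 50635 | M₂..M₄: k=2: 0+18734+36·19·34=41990; k=3: 19836+0+36·29·34=55332 → min 41990 | M₃..M₅: k=3: 0+34510+19·29·35=53795; k=4: 18734+0+19·34·35=41344 → min 41344.
Length 4: M₁..M₄: k=1: 0+41990+41·36·34=92174; k=2: 28044+18734+41·19·34=73264; k=3: 50635+0+41·29·34=91061 → min 73264 | M₂..M₅: k=2: 0+41344+36·19·35=65284; k=3: 19836+34510+36·29·35=90886; k=4: 41990+0+36·34·35=84830 → min 65284.
Top-level splits: k=1: (M₁..M₁)·(M₂..M₅) → 0+65284+41·36·35 = 116944; k=2: (M₁..M₂)·(M₃..M₅) → 28044+41344+41·19·35 = 96653; k=3: (M₁..M₃)·(M₄..M₅) → 50635+34510+41·29·35 = 126760; k=4: (M₁..M₄)·(M₅..M₅) → 73264+0+41·34·35 = 122054.
Best split is after M₂, i.e. k = 2.

2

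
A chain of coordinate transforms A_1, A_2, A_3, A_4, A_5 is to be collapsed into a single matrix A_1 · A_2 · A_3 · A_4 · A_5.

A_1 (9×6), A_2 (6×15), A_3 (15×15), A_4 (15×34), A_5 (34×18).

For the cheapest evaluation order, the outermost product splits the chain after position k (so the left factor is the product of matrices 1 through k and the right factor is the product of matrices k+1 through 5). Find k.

Adjacent pairs: A_1A_2 = 9·6·15 = 810; A_2A_3 = 6·15·15 = 1350; A_3A_4 = 15·15·34 = 7650; A_4A_5 = 15·34·18 = 9180.
Length 3: A_1..A_3: k=1: 0+1350+9·6·15=2160; k=2: 810+0+9·15·15=2835 → min 2160 | A_2..A_4: k=2: 0+7650+6·15·34=10710; k=3: 1350+0+6·15·34=4410 → min 4410 | A_3..A_5: k=3: 0+9180+15·15·18=13230; k=4: 7650+0+15·34·18=16830 → min 13230.
Length 4: A_1..A_4: k=1: 0+4410+9·6·34=6246; k=2: 810+7650+9·15·34=13050; k=3: 2160+0+9·15·34=6750 → min 6246 | A_2..A_5: k=2: 0+13230+6·15·18=14850; k=3: 1350+9180+6·15·18=12150; k=4: 4410+0+6·34·18=8082 → min 8082.
Top-level splits: k=1: (A_1..A_1)·(A_2..A_5) → 0+8082+9·6·18 = 9054; k=2: (A_1..A_2)·(A_3..A_5) → 810+13230+9·15·18 = 16470; k=3: (A_1..A_3)·(A_4..A_5) → 2160+9180+9·15·18 = 13770; k=4: (A_1..A_4)·(A_5..A_5) → 6246+0+9·34·18 = 11754.
Best split is after A_1, i.e. k = 1.

1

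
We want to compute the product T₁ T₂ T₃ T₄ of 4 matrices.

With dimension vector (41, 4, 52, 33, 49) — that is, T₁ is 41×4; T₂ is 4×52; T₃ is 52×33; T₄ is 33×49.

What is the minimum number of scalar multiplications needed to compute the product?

Adjacent pairs: T₁T₂ = 41·4·52 = 8528; T₂T₃ = 4·52·33 = 6864; T₃T₄ = 52·33·49 = 84084.
Length 3: T₁..T₃: k=1: 0+6864+41·4·33=12276; k=2: 8528+0+41·52·33=78884 → min 12276 | T₂..T₄: k=2: 0+84084+4·52·49=94276; k=3: 6864+0+4·33·49=13332 → min 13332.
Length 4: T₁..T₄: k=1: 0+13332+41·4·49=21368; k=2: 8528+84084+41·52·49=197080; k=3: 12276+0+41·33·49=78573 → min 21368.
Optimal order: (T₁ ((T₂ T₃) T₄)) with cost 21368.

21368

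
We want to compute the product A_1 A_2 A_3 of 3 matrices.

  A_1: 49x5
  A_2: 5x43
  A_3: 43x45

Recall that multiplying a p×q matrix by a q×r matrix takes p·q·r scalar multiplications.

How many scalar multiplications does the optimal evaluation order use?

20700

Order (A_1 (A_2 A_3)): (A_2 A_3): 5×43 by 43×45 → 5×45, cost 5·43·45 = 9675; (A_1 (A_2 A_3)): 49×5 by 5×45 → 49×45, cost 49·5·45 = 11025; cumulative 20700. Total 20700.
Order ((A_1 A_2) A_3): (A_1 A_2): 49×5 by 5×43 → 49×43, cost 49·5·43 = 10535; ((A_1 A_2) A_3): 49×43 by 43×45 → 49×45, cost 49·43·45 = 94815; cumulative 105350. Total 105350.
Minimum: 20700.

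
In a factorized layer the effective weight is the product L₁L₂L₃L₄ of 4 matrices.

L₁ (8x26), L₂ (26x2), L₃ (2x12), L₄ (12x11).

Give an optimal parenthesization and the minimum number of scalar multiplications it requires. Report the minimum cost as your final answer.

856

Adjacent pairs: L₁L₂ = 8·26·2 = 416; L₂L₃ = 26·2·12 = 624; L₃L₄ = 2·12·11 = 264.
Length 3: L₁..L₃: k=1: 0+624+8·26·12=3120; k=2: 416+0+8·2·12=608 → min 608 | L₂..L₄: k=2: 0+264+26·2·11=836; k=3: 624+0+26·12·11=4056 → min 836.
Length 4: L₁..L₄: k=1: 0+836+8·26·11=3124; k=2: 416+264+8·2·11=856; k=3: 608+0+8·12·11=1664 → min 856.
Optimal parenthesization: ((L₁L₂)(L₃L₄)) with cost 856.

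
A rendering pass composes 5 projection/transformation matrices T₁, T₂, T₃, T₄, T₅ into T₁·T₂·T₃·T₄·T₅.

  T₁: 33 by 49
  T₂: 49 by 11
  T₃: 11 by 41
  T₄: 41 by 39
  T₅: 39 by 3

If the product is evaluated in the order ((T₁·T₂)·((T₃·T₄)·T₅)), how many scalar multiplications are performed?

(T₁·T₂): 33×49 by 49×11 → 33×11, cost 33·49·11 = 17787
(T₃·T₄): 11×41 by 41×39 → 11×39, cost 11·41·39 = 17589
((T₃·T₄)·T₅): 11×39 by 39×3 → 11×3, cost 11·39·3 = 1287; cumulative 18876
((T₁·T₂)·((T₃·T₄)·T₅)): 33×11 by 11×3 → 33×3, cost 33·11·3 = 1089; cumulative 37752
Total: 37752 scalar multiplications.

37752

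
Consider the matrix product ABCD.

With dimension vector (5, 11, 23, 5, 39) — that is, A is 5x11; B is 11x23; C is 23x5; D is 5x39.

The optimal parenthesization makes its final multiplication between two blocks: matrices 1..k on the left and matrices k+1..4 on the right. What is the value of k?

Adjacent pairs: AB = 5·11·23 = 1265; BC = 11·23·5 = 1265; CD = 23·5·39 = 4485.
Length 3: A..C: k=1: 0+1265+5·11·5=1540; k=2: 1265+0+5·23·5=1840 → min 1540 | B..D: k=2: 0+4485+11·23·39=14352; k=3: 1265+0+11·5·39=3410 → min 3410.
Top-level splits: k=1: (A..A)·(B..D) → 0+3410+5·11·39 = 5555; k=2: (A..B)·(C..D) → 1265+4485+5·23·39 = 10235; k=3: (A..C)·(D..D) → 1540+0+5·5·39 = 2515.
Best split is after C, i.e. k = 3.

3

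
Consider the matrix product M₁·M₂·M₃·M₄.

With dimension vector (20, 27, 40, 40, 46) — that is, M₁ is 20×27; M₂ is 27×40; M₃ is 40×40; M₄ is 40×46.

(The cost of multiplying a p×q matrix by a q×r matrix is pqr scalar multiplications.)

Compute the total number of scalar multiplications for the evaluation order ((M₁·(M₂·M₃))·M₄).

101600

(M₂·M₃): 27×40 by 40×40 → 27×40, cost 27·40·40 = 43200
(M₁·(M₂·M₃)): 20×27 by 27×40 → 20×40, cost 20·27·40 = 21600; cumulative 64800
((M₁·(M₂·M₃))·M₄): 20×40 by 40×46 → 20×46, cost 20·40·46 = 36800; cumulative 101600
Total: 101600 scalar multiplications.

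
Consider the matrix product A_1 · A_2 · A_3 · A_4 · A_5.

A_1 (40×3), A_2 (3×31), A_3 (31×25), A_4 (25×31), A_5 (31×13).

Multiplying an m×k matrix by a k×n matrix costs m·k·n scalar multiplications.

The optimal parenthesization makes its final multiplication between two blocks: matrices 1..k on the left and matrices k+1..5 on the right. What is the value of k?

1

Adjacent pairs: A_1A_2 = 40·3·31 = 3720; A_2A_3 = 3·31·25 = 2325; A_3A_4 = 31·25·31 = 24025; A_4A_5 = 25·31·13 = 10075.
Length 3: A_1..A_3: k=1: 0+2325+40·3·25=5325; k=2: 3720+0+40·31·25=34720 → min 5325 | A_2..A_4: k=2: 0+24025+3·31·31=26908; k=3: 2325+0+3·25·31=4650 → min 4650 | A_3..A_5: k=3: 0+10075+31·25·13=20150; k=4: 24025+0+31·31·13=36518 → min 20150.
Length 4: A_1..A_4: k=1: 0+4650+40·3·31=8370; k=2: 3720+24025+40·31·31=66185; k=3: 5325+0+40·25·31=36325 → min 8370 | A_2..A_5: k=2: 0+20150+3·31·13=21359; k=3: 2325+10075+3·25·13=13375; k=4: 4650+0+3·31·13=5859 → min 5859.
Top-level splits: k=1: (A_1..A_1)·(A_2..A_5) → 0+5859+40·3·13 = 7419; k=2: (A_1..A_2)·(A_3..A_5) → 3720+20150+40·31·13 = 39990; k=3: (A_1..A_3)·(A_4..A_5) → 5325+10075+40·25·13 = 28400; k=4: (A_1..A_4)·(A_5..A_5) → 8370+0+40·31·13 = 24490.
Best split is after A_1, i.e. k = 1.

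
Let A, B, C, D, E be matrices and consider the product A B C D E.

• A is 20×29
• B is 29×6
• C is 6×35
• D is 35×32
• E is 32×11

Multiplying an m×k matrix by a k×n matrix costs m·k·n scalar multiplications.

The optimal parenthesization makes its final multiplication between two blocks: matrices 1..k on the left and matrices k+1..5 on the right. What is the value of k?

2

Adjacent pairs: AB = 20·29·6 = 3480; BC = 29·6·35 = 6090; CD = 6·35·32 = 6720; DE = 35·32·11 = 12320.
Length 3: A..C: k=1: 0+6090+20·29·35=26390; k=2: 3480+0+20·6·35=7680 → min 7680 | B..D: k=2: 0+6720+29·6·32=12288; k=3: 6090+0+29·35·32=38570 → min 12288 | C..E: k=3: 0+12320+6·35·11=14630; k=4: 6720+0+6·32·11=8832 → min 8832.
Length 4: A..D: k=1: 0+12288+20·29·32=30848; k=2: 3480+6720+20·6·32=14040; k=3: 7680+0+20·35·32=30080 → min 14040 | B..E: k=2: 0+8832+29·6·11=10746; k=3: 6090+12320+29·35·11=29575; k=4: 12288+0+29·32·11=22496 → min 10746.
Top-level splits: k=1: (A..A)·(B..E) → 0+10746+20·29·11 = 17126; k=2: (A..B)·(C..E) → 3480+8832+20·6·11 = 13632; k=3: (A..C)·(D..E) → 7680+12320+20·35·11 = 27700; k=4: (A..D)·(E..E) → 14040+0+20·32·11 = 21080.
Best split is after B, i.e. k = 2.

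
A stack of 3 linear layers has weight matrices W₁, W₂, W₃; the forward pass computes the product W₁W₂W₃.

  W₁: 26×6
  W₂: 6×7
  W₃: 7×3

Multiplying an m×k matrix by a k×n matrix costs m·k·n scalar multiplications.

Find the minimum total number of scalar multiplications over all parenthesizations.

Order (W₁(W₂W₃)): (W₂W₃): 6×7 by 7×3 → 6×3, cost 6·7·3 = 126; (W₁(W₂W₃)): 26×6 by 6×3 → 26×3, cost 26·6·3 = 468; cumulative 594. Total 594.
Order ((W₁W₂)W₃): (W₁W₂): 26×6 by 6×7 → 26×7, cost 26·6·7 = 1092; ((W₁W₂)W₃): 26×7 by 7×3 → 26×3, cost 26·7·3 = 546; cumulative 1638. Total 1638.
Minimum: 594.

594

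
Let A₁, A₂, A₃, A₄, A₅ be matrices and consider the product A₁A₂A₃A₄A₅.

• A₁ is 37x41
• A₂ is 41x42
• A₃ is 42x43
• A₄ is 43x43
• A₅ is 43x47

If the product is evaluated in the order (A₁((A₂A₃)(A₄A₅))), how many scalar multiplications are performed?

(A₂A₃): 41×42 by 42×43 → 41×43, cost 41·42·43 = 74046
(A₄A₅): 43×43 by 43×47 → 43×47, cost 43·43·47 = 86903
((A₂A₃)(A₄A₅)): 41×43 by 43×47 → 41×47, cost 41·43·47 = 82861; cumulative 243810
(A₁((A₂A₃)(A₄A₅))): 37×41 by 41×47 → 37×47, cost 37·41·47 = 71299; cumulative 315109
Total: 315109 scalar multiplications.

315109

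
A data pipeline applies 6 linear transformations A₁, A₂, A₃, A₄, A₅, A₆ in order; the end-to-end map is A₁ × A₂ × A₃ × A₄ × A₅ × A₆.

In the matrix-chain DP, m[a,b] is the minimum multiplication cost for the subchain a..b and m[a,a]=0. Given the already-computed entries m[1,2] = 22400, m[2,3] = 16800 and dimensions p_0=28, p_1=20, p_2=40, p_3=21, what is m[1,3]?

28560

m[1,3] = min over k∈[1,2] of m[1,k]+m[k+1,3]+p_{0}·p_k·p_{3}.
k=1: 0 + 16800 + 28·20·21 = 28560; k=2: 22400 + 0 + 28·40·21 = 45920.
Minimum: 28560 at k=1.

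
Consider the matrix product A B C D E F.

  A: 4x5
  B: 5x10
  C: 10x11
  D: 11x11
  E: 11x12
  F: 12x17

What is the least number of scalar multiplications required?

Adjacent pairs: AB = 4·5·10 = 200; BC = 5·10·11 = 550; CD = 10·11·11 = 1210; DE = 11·11·12 = 1452; EF = 11·12·17 = 2244.
Length 3: A..C: k=1: 0+550+4·5·11=770; k=2: 200+0+4·10·11=640 → min 640 | B..D: k=2: 0+1210+5·10·11=1760; k=3: 550+0+5·11·11=1155 → min 1155 | C..E: k=3: 0+1452+10·11·12=2772; k=4: 1210+0+10·11·12=2530 → min 2530 | D..F: k=4: 0+2244+11·11·17=4301; k=5: 1452+0+11·12·17=3696 → min 3696.
Length 4: A..D: k=1: 0+1155+4·5·11=1375; k=2: 200+1210+4·10·11=1850; k=3: 640+0+4·11·11=1124 → min 1124 | B..E: k=2: 0+2530+5·10·12=3130; k=3: 550+1452+5·11·12=2662; k=4: 1155+0+5·11·12=1815 → min 1815 | C..F: k=3: 0+3696+10·11·17=5566; k=4: 1210+2244+10·11·17=5324; k=5: 2530+0+10·12·17=4570 → min 4570.
Length 5: A..E: k=1: 0+1815+4·5·12=2055; k=2: 200+2530+4·10·12=3210; k=3: 640+1452+4·11·12=2620; k=4: 1124+0+4·11·12=1652 → min 1652 | B..F: k=2: 0+4570+5·10·17=5420; k=3: 550+3696+5·11·17=5181; k=4: 1155+2244+5·11·17=4334; k=5: 1815+0+5·12·17=2835 → min 2835.
Length 6: A..F: k=1: 0+2835+4·5·17=3175; k=2: 200+4570+4·10·17=5450; k=3: 640+3696+4·11·17=5084; k=4: 1124+2244+4·11·17=4116; k=5: 1652+0+4·12·17=2468 → min 2468.
Optimal order: (((((A B) C) D) E) F) with cost 2468.

2468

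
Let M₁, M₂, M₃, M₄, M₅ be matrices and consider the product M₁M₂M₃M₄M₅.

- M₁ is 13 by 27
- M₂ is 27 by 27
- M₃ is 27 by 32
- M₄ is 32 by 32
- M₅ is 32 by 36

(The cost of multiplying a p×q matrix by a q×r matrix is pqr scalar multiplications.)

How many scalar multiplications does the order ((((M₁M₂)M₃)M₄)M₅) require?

(M₁M₂): 13×27 by 27×27 → 13×27, cost 13·27·27 = 9477
((M₁M₂)M₃): 13×27 by 27×32 → 13×32, cost 13·27·32 = 11232; cumulative 20709
(((M₁M₂)M₃)M₄): 13×32 by 32×32 → 13×32, cost 13·32·32 = 13312; cumulative 34021
((((M₁M₂)M₃)M₄)M₅): 13×32 by 32×36 → 13×36, cost 13·32·36 = 14976; cumulative 48997
Total: 48997 scalar multiplications.

48997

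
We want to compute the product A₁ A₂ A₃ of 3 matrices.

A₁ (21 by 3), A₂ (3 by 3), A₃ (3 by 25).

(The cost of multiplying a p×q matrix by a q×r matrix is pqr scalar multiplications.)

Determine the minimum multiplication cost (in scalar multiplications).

Order (A₁ (A₂ A₃)): (A₂ A₃): 3×3 by 3×25 → 3×25, cost 3·3·25 = 225; (A₁ (A₂ A₃)): 21×3 by 3×25 → 21×25, cost 21·3·25 = 1575; cumulative 1800. Total 1800.
Order ((A₁ A₂) A₃): (A₁ A₂): 21×3 by 3×3 → 21×3, cost 21·3·3 = 189; ((A₁ A₂) A₃): 21×3 by 3×25 → 21×25, cost 21·3·25 = 1575; cumulative 1764. Total 1764.
Minimum: 1764.

1764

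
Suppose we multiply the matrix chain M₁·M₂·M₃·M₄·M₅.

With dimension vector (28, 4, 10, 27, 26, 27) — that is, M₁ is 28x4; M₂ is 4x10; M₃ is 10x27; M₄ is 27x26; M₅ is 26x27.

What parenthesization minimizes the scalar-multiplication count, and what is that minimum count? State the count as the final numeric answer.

9720

Adjacent pairs: M₁M₂ = 28·4·10 = 1120; M₂M₃ = 4·10·27 = 1080; M₃M₄ = 10·27·26 = 7020; M₄M₅ = 27·26·27 = 18954.
Length 3: M₁..M₃: k=1: 0+1080+28·4·27=4104; k=2: 1120+0+28·10·27=8680 → min 4104 | M₂..M₄: k=2: 0+7020+4·10·26=8060; k=3: 1080+0+4·27·26=3888 → min 3888 | M₃..M₅: k=3: 0+18954+10·27·27=26244; k=4: 7020+0+10·26·27=14040 → min 14040.
Length 4: M₁..M₄: k=1: 0+3888+28·4·26=6800; k=2: 1120+7020+28·10·26=15420; k=3: 4104+0+28·27·26=23760 → min 6800 | M₂..M₅: k=2: 0+14040+4·10·27=15120; k=3: 1080+18954+4·27·27=22950; k=4: 3888+0+4·26·27=6696 → min 6696.
Length 5: M₁..M₅: k=1: 0+6696+28·4·27=9720; k=2: 1120+14040+28·10·27=22720; k=3: 4104+18954+28·27·27=43470; k=4: 6800+0+28·26·27=26456 → min 9720.
Optimal parenthesization: (M₁·(((M₂·M₃)·M₄)·M₅)) with cost 9720.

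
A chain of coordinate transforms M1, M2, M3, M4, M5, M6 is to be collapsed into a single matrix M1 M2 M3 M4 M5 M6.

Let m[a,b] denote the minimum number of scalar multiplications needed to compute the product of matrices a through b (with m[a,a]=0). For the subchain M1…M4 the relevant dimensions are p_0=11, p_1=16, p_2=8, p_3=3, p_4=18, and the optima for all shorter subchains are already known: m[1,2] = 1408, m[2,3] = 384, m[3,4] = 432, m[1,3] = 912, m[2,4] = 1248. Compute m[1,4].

1506

m[1,4] = min over k∈[1,3] of m[1,k]+m[k+1,4]+p_{0}·p_k·p_{4}.
k=1: 0 + 1248 + 11·16·18 = 4416; k=2: 1408 + 432 + 11·8·18 = 3424; k=3: 912 + 0 + 11·3·18 = 1506.
Minimum: 1506 at k=3.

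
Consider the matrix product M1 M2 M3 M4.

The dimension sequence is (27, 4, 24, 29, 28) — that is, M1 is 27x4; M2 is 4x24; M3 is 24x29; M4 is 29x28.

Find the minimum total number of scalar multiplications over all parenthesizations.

9056

Adjacent pairs: M1M2 = 27·4·24 = 2592; M2M3 = 4·24·29 = 2784; M3M4 = 24·29·28 = 19488.
Length 3: M1..M3: k=1: 0+2784+27·4·29=5916; k=2: 2592+0+27·24·29=21384 → min 5916 | M2..M4: k=2: 0+19488+4·24·28=22176; k=3: 2784+0+4·29·28=6032 → min 6032.
Length 4: M1..M4: k=1: 0+6032+27·4·28=9056; k=2: 2592+19488+27·24·28=40224; k=3: 5916+0+27·29·28=27840 → min 9056.
Optimal order: (M1 ((M2 M3) M4)) with cost 9056.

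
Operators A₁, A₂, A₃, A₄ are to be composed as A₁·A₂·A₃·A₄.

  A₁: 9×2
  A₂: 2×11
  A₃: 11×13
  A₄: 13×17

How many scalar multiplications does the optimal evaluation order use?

1034

Adjacent pairs: A₁A₂ = 9·2·11 = 198; A₂A₃ = 2·11·13 = 286; A₃A₄ = 11·13·17 = 2431.
Length 3: A₁..A₃: k=1: 0+286+9·2·13=520; k=2: 198+0+9·11·13=1485 → min 520 | A₂..A₄: k=2: 0+2431+2·11·17=2805; k=3: 286+0+2·13·17=728 → min 728.
Length 4: A₁..A₄: k=1: 0+728+9·2·17=1034; k=2: 198+2431+9·11·17=4312; k=3: 520+0+9·13·17=2509 → min 1034.
Optimal order: (A₁·((A₂·A₃)·A₄)) with cost 1034.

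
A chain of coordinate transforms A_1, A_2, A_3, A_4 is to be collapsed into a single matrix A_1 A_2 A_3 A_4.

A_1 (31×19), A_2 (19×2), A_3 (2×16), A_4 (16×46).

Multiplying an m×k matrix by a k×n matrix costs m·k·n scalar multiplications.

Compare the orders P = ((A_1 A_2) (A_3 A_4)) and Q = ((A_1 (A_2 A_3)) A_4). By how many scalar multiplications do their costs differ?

Order P = ((A_1 A_2) (A_3 A_4)): (A_1 A_2): 31×19 by 19×2 → 31×2, cost 31·19·2 = 1178; (A_3 A_4): 2×16 by 16×46 → 2×46, cost 2·16·46 = 1472; ((A_1 A_2) (A_3 A_4)): 31×2 by 2×46 → 31×46, cost 31·2·46 = 2852; cumulative 5502. Total 5502.
Order Q = ((A_1 (A_2 A_3)) A_4): (A_2 A_3): 19×2 by 2×16 → 19×16, cost 19·2·16 = 608; (A_1 (A_2 A_3)): 31×19 by 19×16 → 31×16, cost 31·19·16 = 9424; cumulative 10032; ((A_1 (A_2 A_3)) A_4): 31×16 by 16×46 → 31×46, cost 31·16·46 = 22816; cumulative 32848. Total 32848.
Difference: |5502 − 32848| = 27346.

27346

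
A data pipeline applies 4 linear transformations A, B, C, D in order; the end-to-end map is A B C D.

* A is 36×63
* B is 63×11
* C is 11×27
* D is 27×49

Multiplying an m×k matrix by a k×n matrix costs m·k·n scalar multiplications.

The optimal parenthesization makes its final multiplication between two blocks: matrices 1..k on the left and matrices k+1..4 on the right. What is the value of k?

Adjacent pairs: AB = 36·63·11 = 24948; BC = 63·11·27 = 18711; CD = 11·27·49 = 14553.
Length 3: A..C: k=1: 0+18711+36·63·27=79947; k=2: 24948+0+36·11·27=35640 → min 35640 | B..D: k=2: 0+14553+63·11·49=48510; k=3: 18711+0+63·27·49=102060 → min 48510.
Top-level splits: k=1: (A..A)·(B..D) → 0+48510+36·63·49 = 159642; k=2: (A..B)·(C..D) → 24948+14553+36·11·49 = 58905; k=3: (A..C)·(D..D) → 35640+0+36·27·49 = 83268.
Best split is after B, i.e. k = 2.

2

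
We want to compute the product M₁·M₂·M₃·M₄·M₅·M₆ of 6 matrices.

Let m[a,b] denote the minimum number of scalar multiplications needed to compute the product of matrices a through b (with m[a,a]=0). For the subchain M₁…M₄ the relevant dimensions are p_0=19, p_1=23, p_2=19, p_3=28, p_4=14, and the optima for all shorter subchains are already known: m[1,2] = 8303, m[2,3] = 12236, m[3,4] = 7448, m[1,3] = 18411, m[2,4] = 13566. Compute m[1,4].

m[1,4] = min over k∈[1,3] of m[1,k]+m[k+1,4]+p_{0}·p_k·p_{4}.
k=1: 0 + 13566 + 19·23·14 = 19684; k=2: 8303 + 7448 + 19·19·14 = 20805; k=3: 18411 + 0 + 19·28·14 = 25859.
Minimum: 19684 at k=1.

19684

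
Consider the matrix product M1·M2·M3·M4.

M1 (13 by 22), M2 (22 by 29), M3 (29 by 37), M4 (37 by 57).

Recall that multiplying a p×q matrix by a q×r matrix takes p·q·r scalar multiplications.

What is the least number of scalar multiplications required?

Adjacent pairs: M1M2 = 13·22·29 = 8294; M2M3 = 22·29·37 = 23606; M3M4 = 29·37·57 = 61161.
Length 3: M1..M3: k=1: 0+23606+13·22·37=34188; k=2: 8294+0+13·29·37=22243 → min 22243 | M2..M4: k=2: 0+61161+22·29·57=97527; k=3: 23606+0+22·37·57=70004 → min 70004.
Length 4: M1..M4: k=1: 0+70004+13·22·57=86306; k=2: 8294+61161+13·29·57=90944; k=3: 22243+0+13·37·57=49660 → min 49660.
Optimal order: (((M1·M2)·M3)·M4) with cost 49660.

49660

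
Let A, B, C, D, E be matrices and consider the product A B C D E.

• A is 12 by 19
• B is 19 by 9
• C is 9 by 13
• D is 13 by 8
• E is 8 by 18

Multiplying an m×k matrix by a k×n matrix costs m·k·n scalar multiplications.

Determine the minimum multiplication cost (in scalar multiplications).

Adjacent pairs: AB = 12·19·9 = 2052; BC = 19·9·13 = 2223; CD = 9·13·8 = 936; DE = 13·8·18 = 1872.
Length 3: A..C: k=1: 0+2223+12·19·13=5187; k=2: 2052+0+12·9·13=3456 → min 3456 | B..D: k=2: 0+936+19·9·8=2304; k=3: 2223+0+19·13·8=4199 → min 2304 | C..E: k=3: 0+1872+9·13·18=3978; k=4: 936+0+9·8·18=2232 → min 2232.
Length 4: A..D: k=1: 0+2304+12·19·8=4128; k=2: 2052+936+12·9·8=3852; k=3: 3456+0+12·13·8=4704 → min 3852 | B..E: k=2: 0+2232+19·9·18=5310; k=3: 2223+1872+19·13·18=8541; k=4: 2304+0+19·8·18=5040 → min 5040.
Length 5: A..E: k=1: 0+5040+12·19·18=9144; k=2: 2052+2232+12·9·18=6228; k=3: 3456+1872+12·13·18=8136; k=4: 3852+0+12·8·18=5580 → min 5580.
Optimal order: (((A B) (C D)) E) with cost 5580.

5580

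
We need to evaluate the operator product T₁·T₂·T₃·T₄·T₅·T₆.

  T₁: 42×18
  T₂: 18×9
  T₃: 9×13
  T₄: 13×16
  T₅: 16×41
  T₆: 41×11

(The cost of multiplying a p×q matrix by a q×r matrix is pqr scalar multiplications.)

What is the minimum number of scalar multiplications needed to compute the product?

Adjacent pairs: T₁T₂ = 42·18·9 = 6804; T₂T₃ = 18·9·13 = 2106; T₃T₄ = 9·13·16 = 1872; T₄T₅ = 13·16·41 = 8528; T₅T₆ = 16·41·11 = 7216.
Length 3: T₁..T₃: k=1: 0+2106+42·18·13=11934; k=2: 6804+0+42·9·13=11718 → min 11718 | T₂..T₄: k=2: 0+1872+18·9·16=4464; k=3: 2106+0+18·13·16=5850 → min 4464 | T₃..T₅: k=3: 0+8528+9·13·41=13325; k=4: 1872+0+9·16·41=7776 → min 7776 | T₄..T₆: k=4: 0+7216+13·16·11=9504; k=5: 8528+0+13·41·11=14391 → min 9504.
Length 4: T₁..T₄: k=1: 0+4464+42·18·16=16560; k=2: 6804+1872+42·9·16=14724; k=3: 11718+0+42·13·16=20454 → min 14724 | T₂..T₅: k=2: 0+7776+18·9·41=14418; k=3: 2106+8528+18·13·41=20228; k=4: 4464+0+18·16·41=16272 → min 14418 | T₃..T₆: k=3: 0+9504+9·13·11=10791; k=4: 1872+7216+9·16·11=10672; k=5: 7776+0+9·41·11=11835 → min 10672.
Length 5: T₁..T₅: k=1: 0+14418+42·18·41=45414; k=2: 6804+7776+42·9·41=30078; k=3: 11718+8528+42·13·41=42632; k=4: 14724+0+42·16·41=42276 → min 30078 | T₂..T₆: k=2: 0+10672+18·9·11=12454; k=3: 2106+9504+18·13·11=14184; k=4: 4464+7216+18·16·11=14848; k=5: 14418+0+18·41·11=22536 → min 12454.
Length 6: T₁..T₆: k=1: 0+12454+42·18·11=20770; k=2: 6804+10672+42·9·11=21634; k=3: 11718+9504+42·13·11=27228; k=4: 14724+7216+42·16·11=29332; k=5: 30078+0+42·41·11=49020 → min 20770.
Optimal order: (T₁·(T₂·((T₃·T₄)·(T₅·T₆)))) with cost 20770.

20770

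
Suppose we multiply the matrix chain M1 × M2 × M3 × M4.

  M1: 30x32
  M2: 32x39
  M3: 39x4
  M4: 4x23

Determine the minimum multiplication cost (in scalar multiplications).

Adjacent pairs: M1M2 = 30·32·39 = 37440; M2M3 = 32·39·4 = 4992; M3M4 = 39·4·23 = 3588.
Length 3: M1..M3: k=1: 0+4992+30·32·4=8832; k=2: 37440+0+30·39·4=42120 → min 8832 | M2..M4: k=2: 0+3588+32·39·23=32292; k=3: 4992+0+32·4·23=7936 → min 7936.
Length 4: M1..M4: k=1: 0+7936+30·32·23=30016; k=2: 37440+3588+30·39·23=67938; k=3: 8832+0+30·4·23=11592 → min 11592.
Optimal order: ((M1 × (M2 × M3)) × M4) with cost 11592.

11592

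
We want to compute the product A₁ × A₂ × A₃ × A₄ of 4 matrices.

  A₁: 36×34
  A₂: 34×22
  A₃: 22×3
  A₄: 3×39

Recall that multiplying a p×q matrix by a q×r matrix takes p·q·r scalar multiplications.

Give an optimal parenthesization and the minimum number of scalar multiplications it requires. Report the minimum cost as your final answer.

Adjacent pairs: A₁A₂ = 36·34·22 = 26928; A₂A₃ = 34·22·3 = 2244; A₃A₄ = 22·3·39 = 2574.
Length 3: A₁..A₃: k=1: 0+2244+36·34·3=5916; k=2: 26928+0+36·22·3=29304 → min 5916 | A₂..A₄: k=2: 0+2574+34·22·39=31746; k=3: 2244+0+34·3·39=6222 → min 6222.
Length 4: A₁..A₄: k=1: 0+6222+36·34·39=53958; k=2: 26928+2574+36·22·39=60390; k=3: 5916+0+36·3·39=10128 → min 10128.
Optimal parenthesization: ((A₁ × (A₂ × A₃)) × A₄) with cost 10128.

10128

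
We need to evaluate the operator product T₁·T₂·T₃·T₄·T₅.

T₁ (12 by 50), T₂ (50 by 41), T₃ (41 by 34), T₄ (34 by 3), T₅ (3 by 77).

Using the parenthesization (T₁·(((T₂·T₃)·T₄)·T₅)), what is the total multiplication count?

132550

(T₂·T₃): 50×41 by 41×34 → 50×34, cost 50·41·34 = 69700
((T₂·T₃)·T₄): 50×34 by 34×3 → 50×3, cost 50·34·3 = 5100; cumulative 74800
(((T₂·T₃)·T₄)·T₅): 50×3 by 3×77 → 50×77, cost 50·3·77 = 11550; cumulative 86350
(T₁·(((T₂·T₃)·T₄)·T₅)): 12×50 by 50×77 → 12×77, cost 12·50·77 = 46200; cumulative 132550
Total: 132550 scalar multiplications.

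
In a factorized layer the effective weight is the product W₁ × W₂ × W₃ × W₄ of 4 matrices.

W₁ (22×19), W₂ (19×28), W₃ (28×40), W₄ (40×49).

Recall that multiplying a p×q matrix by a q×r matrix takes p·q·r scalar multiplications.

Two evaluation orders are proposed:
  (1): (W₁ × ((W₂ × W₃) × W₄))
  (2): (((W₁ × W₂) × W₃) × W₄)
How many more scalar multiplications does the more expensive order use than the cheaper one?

Order (1) = (W₁ × ((W₂ × W₃) × W₄)): (W₂ × W₃): 19×28 by 28×40 → 19×40, cost 19·28·40 = 21280; ((W₂ × W₃) × W₄): 19×40 by 40×49 → 19×49, cost 19·40·49 = 37240; cumulative 58520; (W₁ × ((W₂ × W₃) × W₄)): 22×19 by 19×49 → 22×49, cost 22·19·49 = 20482; cumulative 79002. Total 79002.
Order (2) = (((W₁ × W₂) × W₃) × W₄): (W₁ × W₂): 22×19 by 19×28 → 22×28, cost 22·19·28 = 11704; ((W₁ × W₂) × W₃): 22×28 by 28×40 → 22×40, cost 22·28·40 = 24640; cumulative 36344; (((W₁ × W₂) × W₃) × W₄): 22×40 by 40×49 → 22×49, cost 22·40·49 = 43120; cumulative 79464. Total 79464.
Difference: |79002 − 79464| = 462.

462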